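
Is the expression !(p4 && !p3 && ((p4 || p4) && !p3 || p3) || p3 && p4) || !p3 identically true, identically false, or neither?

neither

!(p4 && !p3 && ((p4 || p4) && !p3 || p3) || p3 && p4) || !p3
= !(p4 && !p3 && (p4 && !p3 || p3) || p3 && p4) || !p3
= !(p4 && !p3 || p3 && p4) || !p3
= !p4 || !p3
This depends on p3, p4, so it is not a constant.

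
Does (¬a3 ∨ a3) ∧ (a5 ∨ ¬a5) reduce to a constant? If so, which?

(¬a3 ∨ a3) ∧ (a5 ∨ ¬a5)
= a5 ∨ ¬a5   — complement / identity
= True   — complement

yes, True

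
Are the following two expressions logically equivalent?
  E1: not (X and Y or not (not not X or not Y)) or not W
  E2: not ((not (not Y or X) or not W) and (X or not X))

No

E1: not (X and Y or not (not not X or not Y)) or not W
    = not (X and Y or not X and Y) or not W   [De Morgan]
    = not Y or not W   [distribution]
E2: not ((not (not Y or X) or not W) and (X or not X))
    = not (not (not Y or X) or not W)   [complement / identity]
    = (not Y or X) and W   [De Morgan]
These differ: at W=0, X=0, Y=1, E1 = 1 but E2 = 0.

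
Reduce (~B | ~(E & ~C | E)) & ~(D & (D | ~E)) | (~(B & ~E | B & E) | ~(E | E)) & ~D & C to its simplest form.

(~B | ~(E & ~C | E)) & ~(D & (D | ~E)) | (~(B & ~E | B & E) | ~(E | E)) & ~D & C
= (~B | ~(E & ~C | E)) & ~(D & (D | ~E)) | (~B | ~(E | E)) & ~D & C
= (~B | ~(E & ~C | E)) & ~D | (~B | ~(E | E)) & ~D & C
= (~B | ~(E & ~C | E)) & ~D | (~B | ~E) & ~D & C
= (~B | ~E) & ~D | (~B | ~E) & ~D & C
= (~B | ~E) & ~D

(~B | ~E) & ~D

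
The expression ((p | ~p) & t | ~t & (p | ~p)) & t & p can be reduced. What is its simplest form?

((p | ~p) & t | ~t & (p | ~p)) & t & p
= (p | ~p) & t & p   — distribution
= t & p   — complement / identity

t & p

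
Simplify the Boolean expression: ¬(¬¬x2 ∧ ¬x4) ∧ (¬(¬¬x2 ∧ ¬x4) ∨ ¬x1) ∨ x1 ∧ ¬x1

¬(¬¬x2 ∧ ¬x4) ∧ (¬(¬¬x2 ∧ ¬x4) ∨ ¬x1) ∨ x1 ∧ ¬x1
= ¬(¬¬x2 ∧ ¬x4) ∨ x1 ∧ ¬x1
= ¬(¬¬x2 ∧ ¬x4)
= ¬x2 ∨ x4

¬x2 ∨ x4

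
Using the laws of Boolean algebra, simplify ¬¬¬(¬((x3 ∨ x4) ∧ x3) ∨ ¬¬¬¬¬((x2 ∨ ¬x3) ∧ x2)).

x3 ∧ x2

¬¬¬(¬((x3 ∨ x4) ∧ x3) ∨ ¬¬¬¬¬((x2 ∨ ¬x3) ∧ x2))
= ¬¬¬(¬x3 ∨ ¬¬¬¬¬((x2 ∨ ¬x3) ∧ x2))   (absorption)
= ¬¬¬(¬x3 ∨ ¬¬¬¬¬x2)   (absorption)
= ¬¬¬(¬x3 ∨ ¬¬¬x2)   (double negation)
= ¬¬(x3 ∧ ¬¬x2)   (De Morgan)
= x3 ∧ ¬¬x2   (double negation)
= x3 ∧ x2   (double negation)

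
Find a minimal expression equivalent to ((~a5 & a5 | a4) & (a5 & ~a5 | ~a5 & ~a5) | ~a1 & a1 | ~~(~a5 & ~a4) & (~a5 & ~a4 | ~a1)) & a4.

((~a5 & a5 | a4) & (a5 & ~a5 | ~a5 & ~a5) | ~a1 & a1 | ~~(~a5 & ~a4) & (~a5 & ~a4 | ~a1)) & a4
= ((~a5 & a5 | a4) & (a5 & ~a5 | ~a5 & ~a5) | ~~(~a5 & ~a4) & (~a5 & ~a4 | ~a1)) & a4
= ((~a5 & a5 | a4) & (a5 & ~a5 | ~a5 & ~a5) | ~a5 & ~a4 & (~a5 & ~a4 | ~a1)) & a4
= (a4 & (a5 & ~a5 | ~a5 & ~a5) | ~a5 & ~a4 & (~a5 & ~a4 | ~a1)) & a4
= (a4 & (a5 & ~a5 | ~a5 & ~a5) | ~a5 & ~a4) & a4
= (a4 & ~a5 | ~a5 & ~a4) & a4
= ~a5 & a4

~a5 & a4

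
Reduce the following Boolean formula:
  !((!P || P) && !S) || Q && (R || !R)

S || Q

!((!P || P) && !S) || Q && (R || !R)
= !!S || Q && (R || !R)
= S || Q && (R || !R)
= S || Q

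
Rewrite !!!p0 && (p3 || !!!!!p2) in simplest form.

!!!p0 && (p3 || !!!!!p2)
= !!!p0 && (p3 || !!!p2)
= !p0 && (p3 || !!!p2)
= !p0 && (p3 || !p2)

!p0 && (p3 || !p2)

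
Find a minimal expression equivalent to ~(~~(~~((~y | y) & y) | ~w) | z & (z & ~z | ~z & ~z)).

~(~~(~~((~y | y) & y) | ~w) | z & (z & ~z | ~z & ~z))
= ~(~(~((~y | y) & y) & w) | z & (z & ~z | ~z & ~z))   [De Morgan]
= ~(~(~((~y | y) & y) & w) | z & ~z)   [distribution]
= ~(~(~y & w) | z & ~z)   [complement / identity]
= ~~(~y & w)   [complement / identity]
= ~y & w   [double negation]

~y & w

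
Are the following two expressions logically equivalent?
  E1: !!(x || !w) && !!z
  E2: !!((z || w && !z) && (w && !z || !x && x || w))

E1: !!(x || !w) && !!z
    = (x || !w) && !!z   — double negation
    = (x || !w) && z   — double negation
E2: !!((z || w && !z) && (w && !z || !x && x || w))
    = !!(w && !z || z && (!x && x || w))   — distribution
    = !!(w && !z || z && w)   — complement / identity
    = !!w   — distribution
    = w   — double negation
These differ: at w=1, x=1, z=0, E1 = 0 but E2 = 1.

No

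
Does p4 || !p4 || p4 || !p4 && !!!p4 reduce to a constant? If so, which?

p4 || !p4 || p4 || !p4 && !!!p4
= p4 || !p4 || p4 || !p4 && !p4   (double negation)
= p4 || !p4 || p4 || !p4   (idempotence)
= p4 || !p4   (idempotence)
= true   (complement)

yes, True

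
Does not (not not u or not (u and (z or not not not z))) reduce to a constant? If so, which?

not (not not u or not (u and (z or not not not z)))
= not (not not u or not (u and (z or not z)))   — double negation
= not u and u and (z or not z)   — De Morgan
= not u and u   — complement / identity
= False   — complement

yes, False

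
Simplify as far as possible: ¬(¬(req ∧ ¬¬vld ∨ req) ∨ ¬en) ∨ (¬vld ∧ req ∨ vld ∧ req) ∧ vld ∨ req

¬(¬(req ∧ ¬¬vld ∨ req) ∨ ¬en) ∨ (¬vld ∧ req ∨ vld ∧ req) ∧ vld ∨ req
= ¬(¬(req ∧ ¬¬vld ∨ req) ∨ ¬en) ∨ req ∧ vld ∨ req   — distribution
= (req ∧ ¬¬vld ∨ req) ∧ en ∨ req ∧ vld ∨ req   — De Morgan
= (req ∧ vld ∨ req) ∧ en ∨ req ∧ vld ∨ req   — double negation
= req ∧ vld ∨ req   — absorption
= req   — absorption

req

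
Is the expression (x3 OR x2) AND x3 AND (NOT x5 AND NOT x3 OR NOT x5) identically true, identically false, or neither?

(x3 OR x2) AND x3 AND (NOT x5 AND NOT x3 OR NOT x5)
= x3 AND (NOT x5 AND NOT x3 OR NOT x5)   (absorption)
= x3 AND NOT x5   (absorption)
This depends on x3, x5, so it is not a constant.

neither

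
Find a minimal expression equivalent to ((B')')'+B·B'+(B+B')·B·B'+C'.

((B')')'+B·B'+(B+B')·B·B'+C'
= ((B')')'+B·B'+B·B'+C'
= ((B')')'+B·B'+C'
= ((B')')'+C'
= B'+C'

B'+C'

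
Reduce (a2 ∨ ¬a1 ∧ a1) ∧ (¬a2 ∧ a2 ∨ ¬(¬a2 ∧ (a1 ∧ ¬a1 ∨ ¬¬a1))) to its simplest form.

a2

(a2 ∨ ¬a1 ∧ a1) ∧ (¬a2 ∧ a2 ∨ ¬(¬a2 ∧ (a1 ∧ ¬a1 ∨ ¬¬a1)))
= (a2 ∨ ¬a1 ∧ a1) ∧ (¬a2 ∧ a2 ∨ ¬(¬a2 ∧ ¬¬a1))   (complement / identity)
= (a2 ∨ ¬a1 ∧ a1) ∧ (¬a2 ∧ a2 ∨ a2 ∨ ¬a1)   (De Morgan)
= (a2 ∨ ¬a1 ∧ a1) ∧ (a2 ∨ ¬a1)   (complement / identity)
= a2 ∧ (a2 ∨ ¬a1)   (complement / identity)
= a2   (absorption)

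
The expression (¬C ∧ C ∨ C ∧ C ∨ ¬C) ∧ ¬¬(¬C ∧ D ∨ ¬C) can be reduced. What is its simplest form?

(¬C ∧ C ∨ C ∧ C ∨ ¬C) ∧ ¬¬(¬C ∧ D ∨ ¬C)
= (¬C ∧ C ∨ C ∧ C ∨ ¬C) ∧ ¬¬¬C   — absorption
= (C ∨ ¬C) ∧ ¬¬¬C   — distribution
= ¬¬¬C   — complement / identity
= ¬C   — double negation

¬C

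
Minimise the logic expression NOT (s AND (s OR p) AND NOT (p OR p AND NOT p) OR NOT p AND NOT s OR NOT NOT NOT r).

p AND r

NOT (s AND (s OR p) AND NOT (p OR p AND NOT p) OR NOT p AND NOT s OR NOT NOT NOT r)
= NOT (s AND (s OR p) AND NOT p OR NOT p AND NOT s OR NOT NOT NOT r)   (complement / identity)
= NOT (s AND NOT p OR NOT p AND NOT s OR NOT NOT NOT r)   (absorption)
= NOT (s AND NOT p OR NOT p AND NOT s OR NOT r)   (double negation)
= NOT (NOT p OR NOT r)   (distribution)
= p AND r   (De Morgan)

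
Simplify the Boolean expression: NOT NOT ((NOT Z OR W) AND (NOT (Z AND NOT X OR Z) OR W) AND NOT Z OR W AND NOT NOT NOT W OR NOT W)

NOT NOT ((NOT Z OR W) AND (NOT (Z AND NOT X OR Z) OR W) AND NOT Z OR W AND NOT NOT NOT W OR NOT W)
= NOT NOT ((NOT Z OR W) AND (NOT Z OR W) AND NOT Z OR W AND NOT NOT NOT W OR NOT W)
= NOT NOT ((NOT Z OR W) AND (NOT Z OR W) AND NOT Z OR W AND NOT W OR NOT W)
= NOT NOT ((NOT Z OR W) AND (NOT Z OR W) AND NOT Z OR NOT W)
= NOT NOT ((NOT Z OR W) AND NOT Z OR NOT W)
= (NOT Z OR W) AND NOT Z OR NOT W
= NOT Z OR NOT W

NOT Z OR NOT W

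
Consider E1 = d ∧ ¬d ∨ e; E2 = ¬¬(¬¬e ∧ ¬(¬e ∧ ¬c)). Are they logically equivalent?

Yes

E1: d ∧ ¬d ∨ e
    = e   (complement / identity)
E2: ¬¬(¬¬e ∧ ¬(¬e ∧ ¬c))
    = ¬(¬e ∨ ¬e ∧ ¬c)   (De Morgan)
    = ¬¬e   (absorption)
    = e   (double negation)
Both reduce to e, so they are equivalent.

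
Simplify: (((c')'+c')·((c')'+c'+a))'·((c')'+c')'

0

(((c')'+c')·((c')'+c'+a))'·((c')'+c')'
= ((c')'+c')'·((c')'+c')'
= ((c')'+c')'
= c'·c
= 0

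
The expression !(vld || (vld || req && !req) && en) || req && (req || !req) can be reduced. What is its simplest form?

!(vld || (vld || req && !req) && en) || req && (req || !req)
= !(vld || (vld || req && !req) && en) || req   — complement / identity
= !(vld || vld && en) || req   — complement / identity
= !vld || req   — absorption

!vld || req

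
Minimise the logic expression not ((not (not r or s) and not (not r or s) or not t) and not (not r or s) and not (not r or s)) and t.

not ((not (not r or s) and not (not r or s) or not t) and not (not r or s) and not (not r or s)) and t
= not (not (not r or s) and not (not r or s)) and t
= (not r or s or not r or s) and t
= (not r or s) and t

(not r or s) and t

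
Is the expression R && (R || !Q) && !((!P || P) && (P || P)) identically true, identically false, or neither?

neither

R && (R || !Q) && !((!P || P) && (P || P))
= R && (R || !Q) && !(P || P)   — complement / identity
= R && !(P || P)   — absorption
= R && !P   — idempotence
This depends on P, R, so it is not a constant.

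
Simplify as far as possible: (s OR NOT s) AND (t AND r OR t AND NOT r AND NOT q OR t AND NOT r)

t

(s OR NOT s) AND (t AND r OR t AND NOT r AND NOT q OR t AND NOT r)
= (s OR NOT s) AND (t AND r OR t AND NOT r)   — absorption
= (s OR NOT s) AND t   — distribution
= t   — complement / identity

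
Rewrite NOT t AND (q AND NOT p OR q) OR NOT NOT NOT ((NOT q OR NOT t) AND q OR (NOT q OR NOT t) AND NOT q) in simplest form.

q

NOT t AND (q AND NOT p OR q) OR NOT NOT NOT ((NOT q OR NOT t) AND q OR (NOT q OR NOT t) AND NOT q)
= NOT t AND (q AND NOT p OR q) OR NOT NOT NOT (NOT q OR NOT t)   (distribution)
= NOT t AND (q AND NOT p OR q) OR NOT (NOT q OR NOT t)   (double negation)
= NOT t AND q OR NOT (NOT q OR NOT t)   (absorption)
= NOT t AND q OR q AND t   (De Morgan)
= q   (distribution)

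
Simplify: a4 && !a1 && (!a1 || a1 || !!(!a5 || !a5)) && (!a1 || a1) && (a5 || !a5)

a4 && !a1

a4 && !a1 && (!a1 || a1 || !!(!a5 || !a5)) && (!a1 || a1) && (a5 || !a5)
= a4 && !a1 && (!a1 || a1 || !(a5 && a5)) && (!a1 || a1) && (a5 || !a5)   [De Morgan]
= a4 && !a1 && (!a1 || a1 || !a5) && (!a1 || a1) && (a5 || !a5)   [idempotence]
= a4 && !a1 && (!a1 || a1 || !a5) && (!a1 || a1)   [complement / identity]
= a4 && !a1 && (!a1 || a1)   [absorption]
= a4 && !a1   [complement / identity]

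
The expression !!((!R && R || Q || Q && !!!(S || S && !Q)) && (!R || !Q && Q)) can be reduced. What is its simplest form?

Q && !R

!!((!R && R || Q || Q && !!!(S || S && !Q)) && (!R || !Q && Q))
= !!((!R && R || Q || Q && !!!S) && (!R || !Q && Q))   (absorption)
= !!((!R && R || Q || Q && !!!S) && !R)   (complement / identity)
= !!((Q || Q && !!!S) && !R)   (complement / identity)
= !!((Q || Q && !S) && !R)   (double negation)
= (Q || Q && !S) && !R   (double negation)
= Q && !R   (absorption)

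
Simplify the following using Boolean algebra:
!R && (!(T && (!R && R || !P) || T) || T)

!R && (!(T && (!R && R || !P) || T) || T)
= !R && (!(T && !P || T) || T)
= !R && (!T || T)
= !R

!R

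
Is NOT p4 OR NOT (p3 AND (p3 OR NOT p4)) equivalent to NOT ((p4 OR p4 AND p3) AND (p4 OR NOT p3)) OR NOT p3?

E1: NOT p4 OR NOT (p3 AND (p3 OR NOT p4))
    = NOT p4 OR NOT p3   — absorption
E2: NOT ((p4 OR p4 AND p3) AND (p4 OR NOT p3)) OR NOT p3
    = NOT (p4 AND (p4 OR NOT p3)) OR NOT p3   — absorption
    = NOT p4 OR NOT p3   — absorption
Both reduce to NOT p4 OR NOT p3, so they are equivalent.

Yes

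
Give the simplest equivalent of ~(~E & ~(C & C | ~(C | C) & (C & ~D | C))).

~(~E & ~(C & C | ~(C | C) & (C & ~D | C)))
= ~(~E & ~(C & C | ~(C | C) & C))   [absorption]
= ~(~E & ~(C & C | ~C & C))   [idempotence]
= ~(~E & ~C)   [distribution]
= E | C   [De Morgan]

E | C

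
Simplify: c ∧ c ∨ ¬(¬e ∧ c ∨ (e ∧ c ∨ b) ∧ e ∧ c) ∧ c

c ∧ c ∨ ¬(¬e ∧ c ∨ (e ∧ c ∨ b) ∧ e ∧ c) ∧ c
= c ∧ c ∨ ¬(¬e ∧ c ∨ e ∧ c) ∧ c   — absorption
= c ∧ c ∨ ¬c ∧ c   — distribution
= c   — distribution

c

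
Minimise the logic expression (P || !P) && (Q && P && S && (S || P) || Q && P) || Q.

Q

(P || !P) && (Q && P && S && (S || P) || Q && P) || Q
= (P || !P) && (Q && P && S || Q && P) || Q   — absorption
= (P || !P) && Q && P || Q   — absorption
= Q && P || Q   — complement / identity
= Q   — absorption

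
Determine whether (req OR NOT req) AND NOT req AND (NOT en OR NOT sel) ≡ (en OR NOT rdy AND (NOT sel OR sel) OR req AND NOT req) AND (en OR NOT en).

E1: (req OR NOT req) AND NOT req AND (NOT en OR NOT sel)
    = NOT req AND (NOT en OR NOT sel)   [complement / identity]
E2: (en OR NOT rdy AND (NOT sel OR sel) OR req AND NOT req) AND (en OR NOT en)
    = en OR NOT rdy AND (NOT sel OR sel) OR req AND NOT req   [complement / identity]
    = en OR NOT rdy AND (NOT sel OR sel)   [complement / identity]
    = en OR NOT rdy   [complement / identity]
These differ: at en=1, rdy=1, req=1, sel=1, E1 = 0 but E2 = 1.

No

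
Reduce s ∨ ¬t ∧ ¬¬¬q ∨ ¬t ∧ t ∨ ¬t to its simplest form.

s ∨ ¬t

s ∨ ¬t ∧ ¬¬¬q ∨ ¬t ∧ t ∨ ¬t
= s ∨ ¬t ∧ ¬¬¬q ∨ ¬t
= s ∨ ¬t ∧ ¬q ∨ ¬t
= s ∨ ¬t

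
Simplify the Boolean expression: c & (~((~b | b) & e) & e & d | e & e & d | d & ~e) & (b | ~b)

c & d

c & (~((~b | b) & e) & e & d | e & e & d | d & ~e) & (b | ~b)
= c & (~e & e & d | e & e & d | d & ~e) & (b | ~b)   (complement / identity)
= c & (e & d | d & ~e) & (b | ~b)   (distribution)
= c & d & (b | ~b)   (distribution)
= c & d   (complement / identity)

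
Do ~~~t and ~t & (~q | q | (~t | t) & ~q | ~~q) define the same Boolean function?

Yes

E1: ~~~t
    = ~t
E2: ~t & (~q | q | (~t | t) & ~q | ~~q)
    = ~t & (~q | q | ~q | ~~q)
    = ~t & (~q | q | ~q | q)
    = ~t & (~q | q)
    = ~t
Both reduce to ~t, so they are equivalent.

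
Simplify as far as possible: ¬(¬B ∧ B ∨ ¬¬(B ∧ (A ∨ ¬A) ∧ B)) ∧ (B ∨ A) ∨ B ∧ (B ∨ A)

¬(¬B ∧ B ∨ ¬¬(B ∧ (A ∨ ¬A) ∧ B)) ∧ (B ∨ A) ∨ B ∧ (B ∨ A)
= ¬(¬B ∧ B ∨ ¬¬(B ∧ B)) ∧ (B ∨ A) ∨ B ∧ (B ∨ A)   [complement / identity]
= ¬(¬B ∧ B ∨ B ∧ B) ∧ (B ∨ A) ∨ B ∧ (B ∨ A)   [double negation]
= ¬B ∧ (B ∨ A) ∨ B ∧ (B ∨ A)   [distribution]
= B ∨ A   [distribution]

B ∨ A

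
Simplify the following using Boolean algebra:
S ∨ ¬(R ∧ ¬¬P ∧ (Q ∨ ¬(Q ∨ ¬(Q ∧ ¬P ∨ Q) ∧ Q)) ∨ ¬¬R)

S ∨ ¬R

S ∨ ¬(R ∧ ¬¬P ∧ (Q ∨ ¬(Q ∨ ¬(Q ∧ ¬P ∨ Q) ∧ Q)) ∨ ¬¬R)
= S ∨ ¬(R ∧ ¬¬P ∧ (Q ∨ ¬(Q ∨ ¬Q ∧ Q)) ∨ ¬¬R)   [absorption]
= S ∨ ¬(R ∧ ¬¬P ∧ (Q ∨ ¬Q) ∨ ¬¬R)   [complement / identity]
= S ∨ ¬(R ∧ ¬¬P ∨ ¬¬R)   [complement / identity]
= S ∨ ¬(R ∧ ¬¬P ∨ R)   [double negation]
= S ∨ ¬(R ∧ P ∨ R)   [double negation]
= S ∨ ¬R   [absorption]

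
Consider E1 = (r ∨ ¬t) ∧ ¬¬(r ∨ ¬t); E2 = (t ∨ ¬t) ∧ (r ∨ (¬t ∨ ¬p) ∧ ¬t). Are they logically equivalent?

E1: (r ∨ ¬t) ∧ ¬¬(r ∨ ¬t)
    = (r ∨ ¬t) ∧ (r ∨ ¬t)
    = r ∨ ¬t
E2: (t ∨ ¬t) ∧ (r ∨ (¬t ∨ ¬p) ∧ ¬t)
    = (t ∨ ¬t) ∧ (r ∨ ¬t)
    = r ∨ ¬t
Both reduce to r ∨ ¬t, so they are equivalent.

Yes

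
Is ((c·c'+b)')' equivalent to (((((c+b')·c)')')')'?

No

E1: ((c·c'+b)')'
    = c·c'+b   [double negation]
    = b   [complement / identity]
E2: (((((c+b')·c)')')')'
    = (((c+b')·c)')'   [double negation]
    = (c')'   [absorption]
    = c   [double negation]
These differ: at b=1, c=0, E1 = 1 but E2 = 0.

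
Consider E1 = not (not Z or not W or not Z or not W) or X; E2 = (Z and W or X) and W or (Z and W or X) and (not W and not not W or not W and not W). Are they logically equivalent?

Yes

E1: not (not Z or not W or not Z or not W) or X
    = not (not Z or not W) or X   [idempotence]
    = Z and W or X   [De Morgan]
E2: (Z and W or X) and W or (Z and W or X) and (not W and not not W or not W and not W)
    = (Z and W or X) and W or (Z and W or X) and (not W and W or not W and not W)   [double negation]
    = (Z and W or X) and W or (Z and W or X) and not W   [distribution]
    = Z and W or X   [distribution]
Both reduce to Z and W or X, so they are equivalent.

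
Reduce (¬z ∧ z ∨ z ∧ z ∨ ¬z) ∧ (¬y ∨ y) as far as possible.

(¬z ∧ z ∨ z ∧ z ∨ ¬z) ∧ (¬y ∨ y)
= ¬z ∧ z ∨ z ∧ z ∨ ¬z   — complement / identity
= z ∨ ¬z   — distribution
= True   — complement

True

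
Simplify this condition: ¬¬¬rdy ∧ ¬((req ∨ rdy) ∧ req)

¬rdy ∧ ¬req

¬¬¬rdy ∧ ¬((req ∨ rdy) ∧ req)
= ¬rdy ∧ ¬((req ∨ rdy) ∧ req)   — double negation
= ¬rdy ∧ ¬req   — absorption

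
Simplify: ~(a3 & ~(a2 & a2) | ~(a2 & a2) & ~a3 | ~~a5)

a2 & ~a5

~(a3 & ~(a2 & a2) | ~(a2 & a2) & ~a3 | ~~a5)
= ~(~(a2 & a2) | ~~a5)   [distribution]
= a2 & a2 & ~a5   [De Morgan]
= a2 & ~a5   [idempotence]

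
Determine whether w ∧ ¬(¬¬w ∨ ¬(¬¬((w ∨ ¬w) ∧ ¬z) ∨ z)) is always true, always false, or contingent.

always false

w ∧ ¬(¬¬w ∨ ¬(¬¬((w ∨ ¬w) ∧ ¬z) ∨ z))
= w ∧ ¬(¬¬w ∨ ¬((w ∨ ¬w) ∧ ¬z ∨ z))   (double negation)
= w ∧ ¬w ∧ ((w ∨ ¬w) ∧ ¬z ∨ z)   (De Morgan)
= w ∧ ¬w ∧ (¬z ∨ z)   (complement / identity)
= w ∧ ¬w   (complement / identity)
= False   (complement)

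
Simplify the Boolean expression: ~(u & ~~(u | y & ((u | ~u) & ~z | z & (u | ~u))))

~u

~(u & ~~(u | y & ((u | ~u) & ~z | z & (u | ~u))))
= ~(u & ~~(u | y & (u | ~u)))   — distribution
= ~(u & (u | y & (u | ~u)))   — double negation
= ~(u & (u | y))   — complement / identity
= ~u   — absorption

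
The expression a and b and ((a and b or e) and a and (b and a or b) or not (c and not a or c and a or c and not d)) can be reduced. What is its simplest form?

a and b and ((a and b or e) and a and (b and a or b) or not (c and not a or c and a or c and not d))
= a and b and ((a and b or e) and a and (b and a or b) or not ((not a or a) and c or c and not d))
= a and b and ((a and b or e) and a and b or not ((not a or a) and c or c and not d))
= a and b and ((a and b or e) and a and b or not (c or c and not d))
= a and b and (a and b or not (c or c and not d))
= a and b and (a and b or not c)
= a and b

a and b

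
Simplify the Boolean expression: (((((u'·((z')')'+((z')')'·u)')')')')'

z

(((((u'·((z')')'+((z')')'·u)')')')')'
= (((((((z')')')')')')')'
= (((((z')')')')')'
= (((z')')')'
= (z')'
= z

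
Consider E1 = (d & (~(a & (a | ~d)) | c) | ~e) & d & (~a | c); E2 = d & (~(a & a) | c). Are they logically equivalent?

Yes

E1: (d & (~(a & (a | ~d)) | c) | ~e) & d & (~a | c)
    = (d & (~a | c) | ~e) & d & (~a | c)   [absorption]
    = d & (~a | c)   [absorption]
E2: d & (~(a & a) | c)
    = d & (~a | c)   [idempotence]
Both reduce to d & (~a | c), so they are equivalent.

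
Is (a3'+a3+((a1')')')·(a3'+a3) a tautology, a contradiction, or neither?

tautology

(a3'+a3+((a1')')')·(a3'+a3)
= (a3'+a3+a1')·(a3'+a3)
= a3'+a3
= 1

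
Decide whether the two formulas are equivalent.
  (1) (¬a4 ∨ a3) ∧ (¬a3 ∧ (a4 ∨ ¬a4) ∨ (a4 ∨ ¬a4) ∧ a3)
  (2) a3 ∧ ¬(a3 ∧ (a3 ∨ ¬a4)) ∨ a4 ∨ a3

No

E1: (¬a4 ∨ a3) ∧ (¬a3 ∧ (a4 ∨ ¬a4) ∨ (a4 ∨ ¬a4) ∧ a3)
    = (¬a4 ∨ a3) ∧ (a4 ∨ ¬a4)   (distribution)
    = ¬a4 ∨ a3   (complement / identity)
E2: a3 ∧ ¬(a3 ∧ (a3 ∨ ¬a4)) ∨ a4 ∨ a3
    = a3 ∧ ¬a3 ∨ a4 ∨ a3   (absorption)
    = a4 ∨ a3   (complement / identity)
These differ: at a3=0, a4=0, E1 = 1 but E2 = 0.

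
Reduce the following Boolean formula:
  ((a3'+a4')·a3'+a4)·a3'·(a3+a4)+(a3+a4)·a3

((a3'+a4')·a3'+a4)·a3'·(a3+a4)+(a3+a4)·a3
= (a3'+a4)·a3'·(a3+a4)+(a3+a4)·a3   [absorption]
= a3'·(a3+a4)+(a3+a4)·a3   [absorption]
= a3+a4   [distribution]

a3+a4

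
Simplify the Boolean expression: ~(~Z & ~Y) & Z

Z

~(~Z & ~Y) & Z
= (Z | Y) & Z   (De Morgan)
= Z   (absorption)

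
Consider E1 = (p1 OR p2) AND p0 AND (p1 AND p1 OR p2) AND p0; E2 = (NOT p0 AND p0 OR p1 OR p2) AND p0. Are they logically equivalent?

E1: (p1 OR p2) AND p0 AND (p1 AND p1 OR p2) AND p0
    = (p1 OR p2) AND p0 AND (p1 OR p2) AND p0
    = (p1 OR p2) AND p0
E2: (NOT p0 AND p0 OR p1 OR p2) AND p0
    = (p1 OR p2) AND p0
Both reduce to (p1 OR p2) AND p0, so they are equivalent.

Yes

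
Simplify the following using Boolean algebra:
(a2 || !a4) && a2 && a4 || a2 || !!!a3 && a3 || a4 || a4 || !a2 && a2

a2 || a4

(a2 || !a4) && a2 && a4 || a2 || !!!a3 && a3 || a4 || a4 || !a2 && a2
= (a2 || !a4) && a2 && a4 || a2 || !a3 && a3 || a4 || a4 || !a2 && a2   (double negation)
= a2 && a4 || a2 || !a3 && a3 || a4 || a4 || !a2 && a2   (absorption)
= a2 || !a3 && a3 || a4 || a4 || !a2 && a2   (absorption)
= a2 || a4 || a4 || !a2 && a2   (complement / identity)
= a2 || a4 || a4   (complement / identity)
= a2 || a4   (idempotence)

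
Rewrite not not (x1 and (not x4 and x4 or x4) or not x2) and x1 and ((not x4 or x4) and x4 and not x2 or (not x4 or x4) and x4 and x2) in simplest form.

x1 and x4

not not (x1 and (not x4 and x4 or x4) or not x2) and x1 and ((not x4 or x4) and x4 and not x2 or (not x4 or x4) and x4 and x2)
= not not (x1 and (not x4 and x4 or x4) or not x2) and x1 and (not x4 or x4) and x4   (distribution)
= not not (x1 and x4 or not x2) and x1 and (not x4 or x4) and x4   (complement / identity)
= (x1 and x4 or not x2) and x1 and (not x4 or x4) and x4   (double negation)
= (x1 and x4 or not x2) and x1 and x4   (complement / identity)
= x1 and x4   (absorption)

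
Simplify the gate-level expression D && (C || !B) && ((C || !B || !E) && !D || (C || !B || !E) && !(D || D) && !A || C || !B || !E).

D && (C || !B)

D && (C || !B) && ((C || !B || !E) && !D || (C || !B || !E) && !(D || D) && !A || C || !B || !E)
= D && (C || !B) && ((C || !B || !E) && !D || (C || !B || !E) && !D && !A || C || !B || !E)   — idempotence
= D && (C || !B) && ((C || !B || !E) && !D || C || !B || !E)   — absorption
= D && (C || !B) && (C || !B || !E)   — absorption
= D && (C || !B)   — absorption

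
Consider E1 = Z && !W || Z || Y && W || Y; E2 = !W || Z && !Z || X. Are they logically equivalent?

E1: Z && !W || Z || Y && W || Y
    = Z && !W || Z || Y   (absorption)
    = Z || Y   (absorption)
E2: !W || Z && !Z || X
    = !W || X   (complement / identity)
These differ: at W=0, X=0, Y=0, Z=0, E1 = 0 but E2 = 1.

No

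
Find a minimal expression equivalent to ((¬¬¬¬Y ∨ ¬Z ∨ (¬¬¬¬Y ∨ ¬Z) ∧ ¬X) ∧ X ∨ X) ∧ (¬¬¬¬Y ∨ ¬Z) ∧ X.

((¬¬¬¬Y ∨ ¬Z ∨ (¬¬¬¬Y ∨ ¬Z) ∧ ¬X) ∧ X ∨ X) ∧ (¬¬¬¬Y ∨ ¬Z) ∧ X
= ((¬¬¬¬Y ∨ ¬Z) ∧ X ∨ X) ∧ (¬¬¬¬Y ∨ ¬Z) ∧ X
= (¬¬¬¬Y ∨ ¬Z) ∧ X
= (¬¬Y ∨ ¬Z) ∧ X
= (Y ∨ ¬Z) ∧ X

(Y ∨ ¬Z) ∧ X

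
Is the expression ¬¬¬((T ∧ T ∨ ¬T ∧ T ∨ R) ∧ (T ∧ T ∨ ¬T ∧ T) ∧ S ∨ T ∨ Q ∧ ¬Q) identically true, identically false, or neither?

¬¬¬((T ∧ T ∨ ¬T ∧ T ∨ R) ∧ (T ∧ T ∨ ¬T ∧ T) ∧ S ∨ T ∨ Q ∧ ¬Q)
= ¬¬¬((T ∧ T ∨ ¬T ∧ T ∨ R) ∧ (T ∧ T ∨ ¬T ∧ T) ∧ S ∨ T)
= ¬¬¬((T ∧ T ∨ ¬T ∧ T) ∧ S ∨ T)
= ¬¬¬(T ∧ S ∨ T)
= ¬(T ∧ S ∨ T)
= ¬T
This depends on T, so it is not a constant.

neither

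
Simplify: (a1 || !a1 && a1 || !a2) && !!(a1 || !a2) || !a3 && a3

a1 || !a2

(a1 || !a1 && a1 || !a2) && !!(a1 || !a2) || !a3 && a3
= (a1 || !a1 && a1 || !a2) && (a1 || !a2) || !a3 && a3   — double negation
= (a1 || !a2) && (a1 || !a2) || !a3 && a3   — complement / identity
= (a1 || !a2) && (a1 || !a2)   — complement / identity
= a1 || !a2   — idempotence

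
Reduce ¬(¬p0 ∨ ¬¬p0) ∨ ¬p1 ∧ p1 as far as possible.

False

¬(¬p0 ∨ ¬¬p0) ∨ ¬p1 ∧ p1
= p0 ∧ ¬p0 ∨ ¬p1 ∧ p1
= p0 ∧ ¬p0
= False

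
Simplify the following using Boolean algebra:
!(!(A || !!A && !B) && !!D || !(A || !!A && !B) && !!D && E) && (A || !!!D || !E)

A || !D

!(!(A || !!A && !B) && !!D || !(A || !!A && !B) && !!D && E) && (A || !!!D || !E)
= !(!(A || !!A && !B) && !!D) && (A || !!!D || !E)   (absorption)
= (A || !!A && !B || !D) && (A || !!!D || !E)   (De Morgan)
= (A || A && !B || !D) && (A || !!!D || !E)   (double negation)
= (A || A && !B || !D) && (A || !D || !E)   (double negation)
= (A || !D) && (A || !D || !E)   (absorption)
= A || !D   (absorption)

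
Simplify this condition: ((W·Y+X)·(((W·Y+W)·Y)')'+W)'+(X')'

W'+X

((W·Y+X)·(((W·Y+W)·Y)')'+W)'+(X')'
= ((W·Y+X)·((W·Y)')'+W)'+(X')'   (absorption)
= ((W·Y+X)·W·Y+W)'+(X')'   (double negation)
= (W·Y+W)'+(X')'   (absorption)
= (W·Y+W)'+X   (double negation)
= W'+X   (absorption)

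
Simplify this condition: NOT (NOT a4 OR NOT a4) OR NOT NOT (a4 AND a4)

a4

NOT (NOT a4 OR NOT a4) OR NOT NOT (a4 AND a4)
= a4 AND a4 OR NOT NOT (a4 AND a4)   — De Morgan
= a4 AND a4 OR a4 AND a4   — double negation
= a4 AND a4   — idempotence
= a4   — idempotence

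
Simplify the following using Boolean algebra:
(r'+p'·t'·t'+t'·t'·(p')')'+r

r

(r'+p'·t'·t'+t'·t'·(p')')'+r
= (r'+p'·t'·t'+t'·t'·p)'+r   (double negation)
= (r'+t'·t')'+r   (distribution)
= (r'+t')'+r   (idempotence)
= r·t+r   (De Morgan)
= r   (absorption)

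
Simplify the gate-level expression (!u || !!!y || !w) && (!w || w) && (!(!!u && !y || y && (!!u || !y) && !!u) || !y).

!u || !y

(!u || !!!y || !w) && (!w || w) && (!(!!u && !y || y && (!!u || !y) && !!u) || !y)
= (!u || !!!y || !w) && (!w || w) && (!(!!u && !y || y && !!u) || !y)   — absorption
= (!u || !!!y || !w) && (!(!!u && !y || y && !!u) || !y)   — complement / identity
= (!u || !!!y || !w) && (!!!u || !y)   — distribution
= (!u || !!!y || !w) && (!u || !y)   — double negation
= (!u || !y || !w) && (!u || !y)   — double negation
= !u || !y   — absorption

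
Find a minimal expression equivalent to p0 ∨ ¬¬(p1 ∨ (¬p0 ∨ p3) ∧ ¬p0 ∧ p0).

p0 ∨ p1

p0 ∨ ¬¬(p1 ∨ (¬p0 ∨ p3) ∧ ¬p0 ∧ p0)
= p0 ∨ ¬¬(p1 ∨ ¬p0 ∧ p0)   [absorption]
= p0 ∨ ¬¬p1   [complement / identity]
= p0 ∨ p1   [double negation]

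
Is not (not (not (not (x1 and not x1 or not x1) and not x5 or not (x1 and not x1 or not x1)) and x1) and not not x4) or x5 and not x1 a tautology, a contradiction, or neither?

neither

not (not (not (not (x1 and not x1 or not x1) and not x5 or not (x1 and not x1 or not x1)) and x1) and not not x4) or x5 and not x1
= not (not (not not (x1 and not x1 or not x1) and x1) and not not x4) or x5 and not x1   (absorption)
= not (not (not not not x1 and x1) and not not x4) or x5 and not x1   (complement / identity)
= not not not x1 and x1 or not x4 or x5 and not x1   (De Morgan)
= not x1 and x1 or not x4 or x5 and not x1   (double negation)
= not x4 or x5 and not x1   (complement / identity)
This depends on x1, x4, x5, so it is not a constant.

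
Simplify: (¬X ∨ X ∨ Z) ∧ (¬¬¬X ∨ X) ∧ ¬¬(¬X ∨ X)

(¬X ∨ X ∨ Z) ∧ (¬¬¬X ∨ X) ∧ ¬¬(¬X ∨ X)
= (¬X ∨ X ∨ Z) ∧ (¬X ∨ X) ∧ ¬¬(¬X ∨ X)   [double negation]
= (¬X ∨ X) ∧ ¬¬(¬X ∨ X)   [absorption]
= (¬X ∨ X) ∧ (¬X ∨ X)   [double negation]
= ¬X ∨ X   [idempotence]
= True   [complement]

True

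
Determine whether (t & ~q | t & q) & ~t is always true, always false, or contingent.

always false

(t & ~q | t & q) & ~t
= t & ~t   — distribution
= 0   — complement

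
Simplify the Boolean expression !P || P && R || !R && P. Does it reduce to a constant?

true

!P || P && R || !R && P
= !P || P   [distribution]
= true   [complement]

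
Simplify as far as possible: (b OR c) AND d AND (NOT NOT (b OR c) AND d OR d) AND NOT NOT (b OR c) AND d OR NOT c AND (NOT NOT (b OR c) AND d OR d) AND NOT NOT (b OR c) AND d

(b OR c) AND d AND (NOT NOT (b OR c) AND d OR d) AND NOT NOT (b OR c) AND d OR NOT c AND (NOT NOT (b OR c) AND d OR d) AND NOT NOT (b OR c) AND d
= (NOT NOT (b OR c) AND d OR d) AND NOT NOT (b OR c) AND d AND ((b OR c) AND d OR NOT c)   (distribution)
= NOT NOT (b OR c) AND d AND ((b OR c) AND d OR NOT c)   (absorption)
= (b OR c) AND d AND ((b OR c) AND d OR NOT c)   (double negation)
= (b OR c) AND d   (absorption)

(b OR c) AND d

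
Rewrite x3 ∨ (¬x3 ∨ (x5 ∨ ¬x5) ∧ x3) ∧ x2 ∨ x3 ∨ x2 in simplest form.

x3 ∨ x2

x3 ∨ (¬x3 ∨ (x5 ∨ ¬x5) ∧ x3) ∧ x2 ∨ x3 ∨ x2
= x3 ∨ (¬x3 ∨ x3) ∧ x2 ∨ x3 ∨ x2
= x3 ∨ x2 ∨ x3 ∨ x2
= x3 ∨ x2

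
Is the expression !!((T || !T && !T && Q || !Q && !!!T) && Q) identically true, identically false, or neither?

!!((T || !T && !T && Q || !Q && !!!T) && Q)
= (T || !T && !T && Q || !Q && !!!T) && Q   — double negation
= (T || !T && !T && Q || !Q && !T) && Q   — double negation
= (T || !T && Q || !Q && !T) && Q   — idempotence
= (T || !T) && Q   — distribution
= Q   — complement / identity
This depends on Q, so it is not a constant.

neither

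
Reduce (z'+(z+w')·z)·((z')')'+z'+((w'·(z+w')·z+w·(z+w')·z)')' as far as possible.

1

(z'+(z+w')·z)·((z')')'+z'+((w'·(z+w')·z+w·(z+w')·z)')'
= (z'+(z+w')·z)·z'+z'+((w'·(z+w')·z+w·(z+w')·z)')'   (double negation)
= (z'+(z+w')·z)·z'+z'+(((z+w')·z)')'   (distribution)
= (z'+(z+w')·z)·z'+z'+(z+w')·z   (double negation)
= z'+(z+w')·z   (absorption)
= z'+z   (absorption)
= 1   (complement)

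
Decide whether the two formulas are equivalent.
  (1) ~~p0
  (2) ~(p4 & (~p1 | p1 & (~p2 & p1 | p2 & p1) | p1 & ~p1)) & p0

E1: ~~p0
    = p0
E2: ~(p4 & (~p1 | p1 & (~p2 & p1 | p2 & p1) | p1 & ~p1)) & p0
    = ~(p4 & (~p1 | p1 & p1 | p1 & ~p1)) & p0
    = ~(p4 & (~p1 | p1)) & p0
    = ~p4 & p0
These differ: at p0=1, p1=0, p2=0, p4=1, E1 = 1 but E2 = 0.

No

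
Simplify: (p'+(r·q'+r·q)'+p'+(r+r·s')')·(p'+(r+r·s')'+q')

(p'+(r·q'+r·q)'+p'+(r+r·s')')·(p'+(r+r·s')'+q')
= (p'+(r·q'+r·q)')·q'+p'+(r+r·s')'   [distribution]
= (p'+(r·q'+r·q)')·q'+p'+r'   [absorption]
= (p'+r')·q'+p'+r'   [distribution]
= p'+r'   [absorption]

p'+r'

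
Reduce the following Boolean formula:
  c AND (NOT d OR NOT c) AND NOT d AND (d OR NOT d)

c AND (NOT d OR NOT c) AND NOT d AND (d OR NOT d)
= c AND (NOT d OR NOT c) AND NOT d   (complement / identity)
= c AND NOT d   (absorption)

c AND NOT d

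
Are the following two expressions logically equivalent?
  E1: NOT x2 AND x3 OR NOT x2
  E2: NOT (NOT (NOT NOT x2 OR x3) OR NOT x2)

E1: NOT x2 AND x3 OR NOT x2
    = NOT x2   [absorption]
E2: NOT (NOT (NOT NOT x2 OR x3) OR NOT x2)
    = NOT (NOT (x2 OR x3) OR NOT x2)   [double negation]
    = (x2 OR x3) AND x2   [De Morgan]
    = x2   [absorption]
These differ: at x2=0, x3=0, E1 = 1 but E2 = 0.

No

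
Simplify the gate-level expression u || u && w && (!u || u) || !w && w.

u

u || u && w && (!u || u) || !w && w
= u || u && w && (!u || u)   (complement / identity)
= u || u && w   (complement / identity)
= u   (absorption)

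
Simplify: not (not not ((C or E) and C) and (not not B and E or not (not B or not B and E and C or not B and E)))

not (not not ((C or E) and C) and (not not B and E or not (not B or not B and E and C or not B and E)))
= not (not not ((C or E) and C) and (not not B and E or not (not B or not B and E)))
= not (not not C and (not not B and E or not (not B or not B and E)))
= not (not not C and (not not B and E or not not B))
= not (not not C and not not B)
= not C or not B

not C or not B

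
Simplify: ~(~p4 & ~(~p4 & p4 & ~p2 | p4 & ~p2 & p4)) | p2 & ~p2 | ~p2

p4 | ~p2

~(~p4 & ~(~p4 & p4 & ~p2 | p4 & ~p2 & p4)) | p2 & ~p2 | ~p2
= ~(~p4 & ~(p4 & ~p2)) | p2 & ~p2 | ~p2
= p4 | p4 & ~p2 | p2 & ~p2 | ~p2
= p4 | p4 & ~p2 | ~p2
= p4 | ~p2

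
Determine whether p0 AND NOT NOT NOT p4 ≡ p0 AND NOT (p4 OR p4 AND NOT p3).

Yes

E1: p0 AND NOT NOT NOT p4
    = p0 AND NOT p4   — double negation
E2: p0 AND NOT (p4 OR p4 AND NOT p3)
    = p0 AND NOT p4   — absorption
Both reduce to p0 AND NOT p4, so they are equivalent.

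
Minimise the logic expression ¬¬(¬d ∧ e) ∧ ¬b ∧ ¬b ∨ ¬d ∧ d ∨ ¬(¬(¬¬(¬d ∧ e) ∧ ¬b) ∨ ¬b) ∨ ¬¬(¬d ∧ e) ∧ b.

¬d ∧ e

¬¬(¬d ∧ e) ∧ ¬b ∧ ¬b ∨ ¬d ∧ d ∨ ¬(¬(¬¬(¬d ∧ e) ∧ ¬b) ∨ ¬b) ∨ ¬¬(¬d ∧ e) ∧ b
= ¬¬(¬d ∧ e) ∧ ¬b ∧ ¬b ∨ ¬d ∧ d ∨ ¬¬(¬d ∧ e) ∧ ¬b ∧ b ∨ ¬¬(¬d ∧ e) ∧ b   — De Morgan
= ¬¬(¬d ∧ e) ∧ ¬b ∧ ¬b ∨ ¬¬(¬d ∧ e) ∧ ¬b ∧ b ∨ ¬¬(¬d ∧ e) ∧ b   — complement / identity
= ¬¬(¬d ∧ e) ∧ ¬b ∨ ¬¬(¬d ∧ e) ∧ b   — distribution
= ¬¬(¬d ∧ e) ∧ ¬b ∨ ¬d ∧ e ∧ b   — double negation
= ¬d ∧ e ∧ ¬b ∨ ¬d ∧ e ∧ b   — double negation
= ¬d ∧ e   — distribution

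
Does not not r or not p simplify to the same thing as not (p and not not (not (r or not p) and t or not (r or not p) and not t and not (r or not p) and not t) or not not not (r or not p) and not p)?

E1: not not r or not p
    = r or not p   (double negation)
E2: not (p and not not (not (r or not p) and t or not (r or not p) and not t and not (r or not p) and not t) or not not not (r or not p) and not p)
    = not (p and not not (not (r or not p) and t or not (r or not p) and not t) or not not not (r or not p) and not p)   (idempotence)
    = not (p and not not not (r or not p) or not not not (r or not p) and not p)   (distribution)
    = not not not not (r or not p)   (distribution)
    = not not (r or not p)   (double negation)
    = r or not p   (double negation)
Both reduce to r or not p, so they are equivalent.

Yes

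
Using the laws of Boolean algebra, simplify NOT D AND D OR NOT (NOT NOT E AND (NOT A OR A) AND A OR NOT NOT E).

NOT E

NOT D AND D OR NOT (NOT NOT E AND (NOT A OR A) AND A OR NOT NOT E)
= NOT D AND D OR NOT (NOT NOT E AND A OR NOT NOT E)   — complement / identity
= NOT D AND D OR NOT NOT NOT E   — absorption
= NOT NOT NOT E   — complement / identity
= NOT E   — double negation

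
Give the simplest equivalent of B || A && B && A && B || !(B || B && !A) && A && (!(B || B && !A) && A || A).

B || A

B || A && B && A && B || !(B || B && !A) && A && (!(B || B && !A) && A || A)
= B || A && B && A && B || !(B || B && !A) && A   — absorption
= B || A && B || !(B || B && !A) && A   — idempotence
= B || A && B || !B && A   — absorption
= B || A   — distribution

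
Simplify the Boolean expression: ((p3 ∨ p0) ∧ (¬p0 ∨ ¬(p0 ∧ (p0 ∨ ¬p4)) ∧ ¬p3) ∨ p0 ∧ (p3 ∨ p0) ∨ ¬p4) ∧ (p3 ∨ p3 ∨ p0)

p3 ∨ p0

((p3 ∨ p0) ∧ (¬p0 ∨ ¬(p0 ∧ (p0 ∨ ¬p4)) ∧ ¬p3) ∨ p0 ∧ (p3 ∨ p0) ∨ ¬p4) ∧ (p3 ∨ p3 ∨ p0)
= ((p3 ∨ p0) ∧ (¬p0 ∨ ¬p0 ∧ ¬p3) ∨ p0 ∧ (p3 ∨ p0) ∨ ¬p4) ∧ (p3 ∨ p3 ∨ p0)   — absorption
= ((p3 ∨ p0) ∧ ¬p0 ∨ p0 ∧ (p3 ∨ p0) ∨ ¬p4) ∧ (p3 ∨ p3 ∨ p0)   — absorption
= (p3 ∨ p0 ∨ ¬p4) ∧ (p3 ∨ p3 ∨ p0)   — distribution
= (p3 ∨ p0 ∨ ¬p4) ∧ (p3 ∨ p0)   — idempotence
= p3 ∨ p0   — absorption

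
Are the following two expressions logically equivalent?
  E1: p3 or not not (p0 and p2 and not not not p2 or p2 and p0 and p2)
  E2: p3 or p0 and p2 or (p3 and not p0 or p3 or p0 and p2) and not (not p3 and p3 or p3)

E1: p3 or not not (p0 and p2 and not not not p2 or p2 and p0 and p2)
    = p3 or not not (p0 and p2 and not p2 or p2 and p0 and p2)   [double negation]
    = p3 or not not (p0 and p2)   [distribution]
    = p3 or p0 and p2   [double negation]
E2: p3 or p0 and p2 or (p3 and not p0 or p3 or p0 and p2) and not (not p3 and p3 or p3)
    = p3 or p0 and p2 or (p3 and not p0 or p3 or p0 and p2) and not p3   [complement / identity]
    = p3 or p0 and p2 or (p3 or p0 and p2) and not p3   [absorption]
    = p3 or p0 and p2   [absorption]
Both reduce to p3 or p0 and p2, so they are equivalent.

Yes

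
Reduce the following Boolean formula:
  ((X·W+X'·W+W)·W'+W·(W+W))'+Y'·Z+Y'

W'+Y'

((X·W+X'·W+W)·W'+W·(W+W))'+Y'·Z+Y'
= ((X·W+X'·W+W)·W'+W·(W+W))'+Y'
= ((W+W)·W'+W·(W+W))'+Y'
= (W+W)'+Y'
= W'+Y'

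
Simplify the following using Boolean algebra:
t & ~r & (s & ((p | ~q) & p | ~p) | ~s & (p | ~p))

t & ~r & (s & ((p | ~q) & p | ~p) | ~s & (p | ~p))
= t & ~r & (s & (p | ~p) | ~s & (p | ~p))   (absorption)
= t & ~r & (p | ~p)   (distribution)
= t & ~r   (complement / identity)

t & ~r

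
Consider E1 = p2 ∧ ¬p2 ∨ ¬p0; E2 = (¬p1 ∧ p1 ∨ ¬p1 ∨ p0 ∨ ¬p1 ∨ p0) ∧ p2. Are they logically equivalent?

E1: p2 ∧ ¬p2 ∨ ¬p0
    = ¬p0   (complement / identity)
E2: (¬p1 ∧ p1 ∨ ¬p1 ∨ p0 ∨ ¬p1 ∨ p0) ∧ p2
    = (¬p1 ∨ p0 ∨ ¬p1 ∨ p0) ∧ p2   (complement / identity)
    = (¬p1 ∨ p0) ∧ p2   (idempotence)
These differ: at p0=0, p1=0, p2=0, E1 = 1 but E2 = 0.

No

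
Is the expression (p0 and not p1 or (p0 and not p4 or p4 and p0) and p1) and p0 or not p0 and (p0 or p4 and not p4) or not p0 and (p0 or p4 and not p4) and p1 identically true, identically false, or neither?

neither

(p0 and not p1 or (p0 and not p4 or p4 and p0) and p1) and p0 or not p0 and (p0 or p4 and not p4) or not p0 and (p0 or p4 and not p4) and p1
= (p0 and not p1 or p0 and p1) and p0 or not p0 and (p0 or p4 and not p4) or not p0 and (p0 or p4 and not p4) and p1   [distribution]
= (p0 and not p1 or p0 and p1) and p0 or not p0 and (p0 or p4 and not p4)   [absorption]
= p0 and p0 or not p0 and (p0 or p4 and not p4)   [distribution]
= p0 and p0 or not p0 and p0   [complement / identity]
= p0   [distribution]
This depends on p0, so it is not a constant.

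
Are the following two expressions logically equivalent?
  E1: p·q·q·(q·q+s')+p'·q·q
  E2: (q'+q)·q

Yes

E1: p·q·q·(q·q+s')+p'·q·q
    = p·q·q+p'·q·q
    = q·q
    = q
E2: (q'+q)·q
    = q
Both reduce to q, so they are equivalent.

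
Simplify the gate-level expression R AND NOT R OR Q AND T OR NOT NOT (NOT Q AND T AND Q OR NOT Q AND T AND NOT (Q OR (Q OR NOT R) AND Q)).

R AND NOT R OR Q AND T OR NOT NOT (NOT Q AND T AND Q OR NOT Q AND T AND NOT (Q OR (Q OR NOT R) AND Q))
= Q AND T OR NOT NOT (NOT Q AND T AND Q OR NOT Q AND T AND NOT (Q OR (Q OR NOT R) AND Q))
= Q AND T OR NOT Q AND T AND Q OR NOT Q AND T AND NOT (Q OR (Q OR NOT R) AND Q)
= Q AND T OR NOT Q AND T AND Q OR NOT Q AND T AND NOT (Q OR Q)
= Q AND T OR NOT Q AND T AND Q OR NOT Q AND T AND NOT Q
= Q AND T OR NOT Q AND T
= T

T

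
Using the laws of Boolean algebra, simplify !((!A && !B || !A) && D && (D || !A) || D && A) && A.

!((!A && !B || !A) && D && (D || !A) || D && A) && A
= !((!A && !B || !A) && D || D && A) && A   (absorption)
= !(!A && D || D && A) && A   (absorption)
= !D && A   (distribution)

!D && A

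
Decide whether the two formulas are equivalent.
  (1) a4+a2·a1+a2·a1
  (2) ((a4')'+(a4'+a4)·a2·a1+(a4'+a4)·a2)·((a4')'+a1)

Yes

E1: a4+a2·a1+a2·a1
    = a4+a2·a1   (idempotence)
E2: ((a4')'+(a4'+a4)·a2·a1+(a4'+a4)·a2)·((a4')'+a1)
    = ((a4')'+(a4'+a4)·a2)·((a4')'+a1)   (absorption)
    = (a4')'+(a4'+a4)·a2·a1   (distribution)
    = (a4')'+a2·a1   (complement / identity)
    = a4+a2·a1   (double negation)
Both reduce to a4+a2·a1, so they are equivalent.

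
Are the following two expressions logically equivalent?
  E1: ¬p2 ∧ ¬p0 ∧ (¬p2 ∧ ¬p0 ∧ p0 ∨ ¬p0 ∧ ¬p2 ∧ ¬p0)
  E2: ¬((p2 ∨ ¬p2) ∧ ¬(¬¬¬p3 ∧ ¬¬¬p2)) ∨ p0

E1: ¬p2 ∧ ¬p0 ∧ (¬p2 ∧ ¬p0 ∧ p0 ∨ ¬p0 ∧ ¬p2 ∧ ¬p0)
    = ¬p2 ∧ ¬p0 ∧ ¬p2 ∧ ¬p0
    = ¬p2 ∧ ¬p0
E2: ¬((p2 ∨ ¬p2) ∧ ¬(¬¬¬p3 ∧ ¬¬¬p2)) ∨ p0
    = ¬((p2 ∨ ¬p2) ∧ (¬¬p3 ∨ ¬¬p2)) ∨ p0
    = ¬(¬¬p3 ∨ ¬¬p2) ∨ p0
    = ¬p3 ∧ ¬p2 ∨ p0
These differ: at p0=1, p2=0, p3=0, E1 = 0 but E2 = 1.

No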